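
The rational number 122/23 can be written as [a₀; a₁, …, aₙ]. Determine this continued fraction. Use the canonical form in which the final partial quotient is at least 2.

⌊122/23⌋ = 5, remainder 7
⌊23/7⌋ = 3, remainder 2
⌊7/2⌋ = 3, remainder 1
⌊2/1⌋ = 2, remainder 0

[5; 3, 3, 2]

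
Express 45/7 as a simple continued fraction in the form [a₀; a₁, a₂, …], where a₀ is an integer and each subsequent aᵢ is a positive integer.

[6; 2, 3]

Repeatedly divide and take the remainder:
45 = 6·7 + 3, so a_0 = 6
7 = 2·3 + 1, so a_1 = 2
3 = 3·1 + 0, so a_2 = 3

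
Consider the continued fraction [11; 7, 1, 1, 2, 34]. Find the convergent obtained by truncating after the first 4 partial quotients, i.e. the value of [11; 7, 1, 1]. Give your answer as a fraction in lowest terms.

167/15

Collapse the nested fraction from the inside out:
Start with 1.
1 + 1/(1/1) = 1 + 1/1 = 2/1
7 + 1/(2/1) = 7 + 1/2 = 15/2
11 + 1/(15/2) = 11 + 2/15 = 167/15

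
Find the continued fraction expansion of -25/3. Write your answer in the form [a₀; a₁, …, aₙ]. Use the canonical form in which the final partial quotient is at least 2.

[-9; 1, 2]

Run the Euclidean algorithm, recording each quotient:
-25 = -9·3 + 2, so a_0 = -9
3 = 1·2 + 1, so a_1 = 1
2 = 2·1 + 0, so a_2 = 2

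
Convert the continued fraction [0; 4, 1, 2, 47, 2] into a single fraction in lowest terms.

a_0 = 0: 0/1
a_1 = 4: 1/4
a_2 = 1: 1/5
a_3 = 2: 3/14
a_4 = 47: 142/663
a_5 = 2: 287/1340

287/1340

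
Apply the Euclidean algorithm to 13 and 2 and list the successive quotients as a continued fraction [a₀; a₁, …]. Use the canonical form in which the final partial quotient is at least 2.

[6; 2]

Repeatedly divide and take the remainder:
13 = 6·2 + 1, so a_0 = 6
2 = 2·1 + 0, so a_1 = 2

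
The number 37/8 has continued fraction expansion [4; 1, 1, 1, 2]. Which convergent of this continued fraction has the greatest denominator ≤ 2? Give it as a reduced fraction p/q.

9/2

List convergents until the denominator exceeds the bound:
a_0 = 4: 4/1  (≤ bound)
a_1 = 1: 5/1  (≤ bound)
a_2 = 1: 9/2  (≤ bound)
a_3 = 1: 14/3  (> 2, stop)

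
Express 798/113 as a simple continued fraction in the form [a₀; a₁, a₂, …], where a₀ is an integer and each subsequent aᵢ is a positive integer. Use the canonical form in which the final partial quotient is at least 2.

[7; 16, 7]

798 ÷ 113 → quotient 7, remainder 7
113 ÷ 7 → quotient 16, remainder 1
7 ÷ 1 → quotient 7, remainder 0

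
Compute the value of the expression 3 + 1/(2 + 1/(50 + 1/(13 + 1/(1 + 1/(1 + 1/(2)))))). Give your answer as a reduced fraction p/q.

24039/6878

Start with 2.
1 + 1/(2/1) = 1 + 1/2 = 3/2
1 + 1/(3/2) = 1 + 2/3 = 5/3
13 + 1/(5/3) = 13 + 3/5 = 68/5
50 + 1/(68/5) = 50 + 5/68 = 3405/68
2 + 1/(3405/68) = 2 + 68/3405 = 6878/3405
3 + 1/(6878/3405) = 3 + 3405/6878 = 24039/6878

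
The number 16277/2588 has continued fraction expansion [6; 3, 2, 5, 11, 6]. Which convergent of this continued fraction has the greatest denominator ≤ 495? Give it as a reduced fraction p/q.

2673/425

List convergents until the denominator exceeds the bound:
a_0 = 6: 6/1  (≤ bound)
a_1 = 3: 19/3  (≤ bound)
a_2 = 2: 44/7  (≤ bound)
a_3 = 5: 239/38  (≤ bound)
a_4 = 11: 2673/425  (≤ bound)
a_5 = 6: 16277/2588  (> 495, stop)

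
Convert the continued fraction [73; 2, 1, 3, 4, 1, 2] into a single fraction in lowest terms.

Start with 2.
1 + 1/(2/1) = 1 + 1/2 = 3/2
4 + 1/(3/2) = 4 + 2/3 = 14/3
3 + 1/(14/3) = 3 + 3/14 = 45/14
1 + 1/(45/14) = 1 + 14/45 = 59/45
2 + 1/(59/45) = 2 + 45/59 = 163/59
73 + 1/(163/59) = 73 + 59/163 = 11958/163

11958/163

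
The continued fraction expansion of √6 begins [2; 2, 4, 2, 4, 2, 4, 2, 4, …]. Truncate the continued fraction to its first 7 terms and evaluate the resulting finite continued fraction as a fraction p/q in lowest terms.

Start with 4.
2 + 1/(4/1) = 2 + 1/4 = 9/4
4 + 1/(9/4) = 4 + 4/9 = 40/9
2 + 1/(40/9) = 2 + 9/40 = 89/40
4 + 1/(89/40) = 4 + 40/89 = 396/89
2 + 1/(396/89) = 2 + 89/396 = 881/396
2 + 1/(881/396) = 2 + 396/881 = 2158/881

2158/881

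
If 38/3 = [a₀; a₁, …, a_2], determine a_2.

Run the Euclidean algorithm, recording each quotient:
38 ÷ 3 → quotient 12, remainder 2
3 ÷ 2 → quotient 1, remainder 1
2 ÷ 1 → quotient 2, remainder 0

2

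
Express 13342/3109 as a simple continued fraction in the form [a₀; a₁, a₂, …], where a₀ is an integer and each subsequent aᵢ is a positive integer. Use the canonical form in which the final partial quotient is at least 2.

13342 = 4·3109 + 906, so a_0 = 4
3109 = 3·906 + 391, so a_1 = 3
906 = 2·391 + 124, so a_2 = 2
391 = 3·124 + 19, so a_3 = 3
124 = 6·19 + 10, so a_4 = 6
19 = 1·10 + 9, so a_5 = 1
10 = 1·9 + 1, so a_6 = 1
9 = 9·1 + 0, so a_7 = 9

[4; 3, 2, 3, 6, 1, 1, 9]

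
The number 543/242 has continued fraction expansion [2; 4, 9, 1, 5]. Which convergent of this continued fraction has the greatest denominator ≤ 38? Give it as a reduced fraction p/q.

a_0 = 2: 2/1  (≤ bound)
a_1 = 4: 9/4  (≤ bound)
a_2 = 9: 83/37  (≤ bound)
a_3 = 1: 92/41  (> 38, stop)

83/37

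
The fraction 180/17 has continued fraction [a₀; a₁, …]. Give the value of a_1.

1

180 = 10·17 + 10, so a_0 = 10
17 = 1·10 + 7, so a_1 = 1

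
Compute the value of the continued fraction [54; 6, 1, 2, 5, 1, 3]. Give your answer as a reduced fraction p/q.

Starting at the tail and folding back:
Start with 3.
1 + 1/(3/1) = 1 + 1/3 = 4/3
5 + 1/(4/3) = 5 + 3/4 = 23/4
2 + 1/(23/4) = 2 + 4/23 = 50/23
1 + 1/(50/23) = 1 + 23/50 = 73/50
6 + 1/(73/50) = 6 + 50/73 = 488/73
54 + 1/(488/73) = 54 + 73/488 = 26425/488

26425/488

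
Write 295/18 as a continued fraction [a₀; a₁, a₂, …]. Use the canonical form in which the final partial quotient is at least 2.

[16; 2, 1, 1, 3]

Apply division with remainder until the remainder is 0:
295 ÷ 18 → quotient 16, remainder 7
18 ÷ 7 → quotient 2, remainder 4
7 ÷ 4 → quotient 1, remainder 3
4 ÷ 3 → quotient 1, remainder 1
3 ÷ 1 → quotient 3, remainder 0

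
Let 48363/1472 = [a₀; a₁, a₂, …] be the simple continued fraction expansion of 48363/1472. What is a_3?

1

Repeatedly divide and take the remainder:
48363 = 32·1472 + 1259, so a_0 = 32
1472 = 1·1259 + 213, so a_1 = 1
1259 = 5·213 + 194, so a_2 = 5
213 = 1·194 + 19, so a_3 = 1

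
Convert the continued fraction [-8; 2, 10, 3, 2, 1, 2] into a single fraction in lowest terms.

a_0 = -8: -8/1
a_1 = 2: -15/2
a_2 = 10: -158/21
a_3 = 3: -489/65
a_4 = 2: -1136/151
a_5 = 1: -1625/216
a_6 = 2: -4386/583

-4386/583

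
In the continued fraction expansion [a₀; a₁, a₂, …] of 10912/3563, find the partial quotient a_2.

1

Repeatedly divide and take the remainder:
10912 ÷ 3563 → quotient 3, remainder 223
3563 ÷ 223 → quotient 15, remainder 218
223 ÷ 218 → quotient 1, remainder 5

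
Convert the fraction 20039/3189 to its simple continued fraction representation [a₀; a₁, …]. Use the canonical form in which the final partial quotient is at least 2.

Repeatedly divide and take the remainder:
20039 ÷ 3189 → quotient 6, remainder 905
3189 ÷ 905 → quotient 3, remainder 474
905 ÷ 474 → quotient 1, remainder 431
474 ÷ 431 → quotient 1, remainder 43
431 ÷ 43 → quotient 10, remainder 1
43 ÷ 1 → quotient 43, remainder 0

[6; 3, 1, 1, 10, 43]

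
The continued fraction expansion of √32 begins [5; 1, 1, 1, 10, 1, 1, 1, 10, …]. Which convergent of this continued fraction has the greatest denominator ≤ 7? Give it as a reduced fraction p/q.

a_0 = 5: 5/1  (≤ bound)
a_1 = 1: 6/1  (≤ bound)
a_2 = 1: 11/2  (≤ bound)
a_3 = 1: 17/3  (≤ bound)
a_4 = 10: 181/32  (> 7, stop)

17/3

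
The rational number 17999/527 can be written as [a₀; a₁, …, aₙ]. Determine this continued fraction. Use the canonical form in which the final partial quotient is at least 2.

17999 = 34·527 + 81, so a_0 = 34
527 = 6·81 + 41, so a_1 = 6
81 = 1·41 + 40, so a_2 = 1
41 = 1·40 + 1, so a_3 = 1
40 = 40·1 + 0, so a_4 = 40

[34; 6, 1, 1, 40]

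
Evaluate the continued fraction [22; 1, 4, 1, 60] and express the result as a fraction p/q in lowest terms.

8334/365

Build up convergents one term at a time:
a_0 = 22: 22/1
a_1 = 1: 23/1
a_2 = 4: 114/5
a_3 = 1: 137/6
a_4 = 60: 8334/365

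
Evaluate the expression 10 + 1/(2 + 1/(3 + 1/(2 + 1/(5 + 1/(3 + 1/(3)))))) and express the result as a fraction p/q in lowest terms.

9581/918

Start with 3.
3 + 1/(3/1) = 3 + 1/3 = 10/3
5 + 1/(10/3) = 5 + 3/10 = 53/10
2 + 1/(53/10) = 2 + 10/53 = 116/53
3 + 1/(116/53) = 3 + 53/116 = 401/116
2 + 1/(401/116) = 2 + 116/401 = 918/401
10 + 1/(918/401) = 10 + 401/918 = 9581/918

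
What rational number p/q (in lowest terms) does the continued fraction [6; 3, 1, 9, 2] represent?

513/82

a_0 = 6: 6/1
a_1 = 3: 19/3
a_2 = 1: 25/4
a_3 = 9: 244/39
a_4 = 2: 513/82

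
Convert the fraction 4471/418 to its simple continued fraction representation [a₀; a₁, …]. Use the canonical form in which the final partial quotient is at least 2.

[10; 1, 2, 3, 2, 3, 5]

4471 = 10·418 + 291, so a_0 = 10
418 = 1·291 + 127, so a_1 = 1
291 = 2·127 + 37, so a_2 = 2
127 = 3·37 + 16, so a_3 = 3
37 = 2·16 + 5, so a_4 = 2
16 = 3·5 + 1, so a_5 = 3
5 = 5·1 + 0, so a_6 = 5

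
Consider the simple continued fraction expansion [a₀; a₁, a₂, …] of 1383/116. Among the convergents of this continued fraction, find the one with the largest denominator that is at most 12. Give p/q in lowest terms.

143/12

a_0 = 11: 11/1  (≤ bound)
a_1 = 1: 12/1  (≤ bound)
a_2 = 11: 143/12  (≤ bound)
a_3 = 1: 155/13  (> 12, stop)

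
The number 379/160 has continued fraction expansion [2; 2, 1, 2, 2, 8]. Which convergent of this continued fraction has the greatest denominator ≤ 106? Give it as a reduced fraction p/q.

45/19

List convergents until the denominator exceeds the bound:
a_0 = 2: 2/1  (≤ bound)
a_1 = 2: 5/2  (≤ bound)
a_2 = 1: 7/3  (≤ bound)
a_3 = 2: 19/8  (≤ bound)
a_4 = 2: 45/19  (≤ bound)
a_5 = 8: 379/160  (> 106, stop)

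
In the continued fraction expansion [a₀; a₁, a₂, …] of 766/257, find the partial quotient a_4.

766 = 2·257 + 252, so a_0 = 2
257 = 1·252 + 5, so a_1 = 1
252 = 50·5 + 2, so a_2 = 50
5 = 2·2 + 1, so a_3 = 2
2 = 2·1 + 0, so a_4 = 2

2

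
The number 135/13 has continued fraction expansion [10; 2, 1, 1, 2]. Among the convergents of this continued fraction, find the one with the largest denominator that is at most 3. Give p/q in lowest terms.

31/3

a_0 = 10: 10/1  (≤ bound)
a_1 = 2: 21/2  (≤ bound)
a_2 = 1: 31/3  (≤ bound)
a_3 = 1: 52/5  (> 3, stop)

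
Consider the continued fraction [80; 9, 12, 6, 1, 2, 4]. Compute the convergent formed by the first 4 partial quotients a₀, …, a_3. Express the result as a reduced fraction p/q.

Start with 6.
12 + 1/(6/1) = 12 + 1/6 = 73/6
9 + 1/(73/6) = 9 + 6/73 = 663/73
80 + 1/(663/73) = 80 + 73/663 = 53113/663

53113/663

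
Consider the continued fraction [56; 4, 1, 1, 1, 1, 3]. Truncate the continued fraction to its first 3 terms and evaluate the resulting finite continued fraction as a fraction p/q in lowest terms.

281/5

Work from the innermost term outward:
Start with 1.
4 + 1/(1/1) = 4 + 1/1 = 5/1
56 + 1/(5/1) = 56 + 1/5 = 281/5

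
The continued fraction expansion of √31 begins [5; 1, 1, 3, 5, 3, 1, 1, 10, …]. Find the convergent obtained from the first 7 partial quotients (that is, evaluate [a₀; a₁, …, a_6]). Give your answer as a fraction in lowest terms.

863/155

Collapse the nested fraction from the inside out:
Start with 1.
3 + 1/(1/1) = 3 + 1/1 = 4/1
5 + 1/(4/1) = 5 + 1/4 = 21/4
3 + 1/(21/4) = 3 + 4/21 = 67/21
1 + 1/(67/21) = 1 + 21/67 = 88/67
1 + 1/(88/67) = 1 + 67/88 = 155/88
5 + 1/(155/88) = 5 + 88/155 = 863/155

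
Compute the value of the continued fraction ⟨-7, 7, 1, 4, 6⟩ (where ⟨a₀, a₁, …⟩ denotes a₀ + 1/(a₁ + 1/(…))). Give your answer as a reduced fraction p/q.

Work from the innermost term outward:
Start with 6.
4 + 1/(6/1) = 4 + 1/6 = 25/6
1 + 1/(25/6) = 1 + 6/25 = 31/25
7 + 1/(31/25) = 7 + 25/31 = 242/31
-7 + 1/(242/31) = -7 + 31/242 = -1663/242

-1663/242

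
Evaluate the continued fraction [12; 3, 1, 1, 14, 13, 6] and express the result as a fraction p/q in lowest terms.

Start with 6.
13 + 1/(6/1) = 13 + 1/6 = 79/6
14 + 1/(79/6) = 14 + 6/79 = 1112/79
1 + 1/(1112/79) = 1 + 79/1112 = 1191/1112
1 + 1/(1191/1112) = 1 + 1112/1191 = 2303/1191
3 + 1/(2303/1191) = 3 + 1191/2303 = 8100/2303
12 + 1/(8100/2303) = 12 + 2303/8100 = 99503/8100

99503/8100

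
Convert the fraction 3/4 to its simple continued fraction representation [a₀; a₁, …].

[0; 1, 3]

3 = 0·4 + 3, so a_0 = 0
4 = 1·3 + 1, so a_1 = 1
3 = 3·1 + 0, so a_2 = 3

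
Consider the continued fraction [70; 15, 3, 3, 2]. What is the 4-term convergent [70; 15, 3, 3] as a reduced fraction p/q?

10720/153

a_0 = 70: 70/1
a_1 = 15: 1051/15
a_2 = 3: 3223/46
a_3 = 3: 10720/153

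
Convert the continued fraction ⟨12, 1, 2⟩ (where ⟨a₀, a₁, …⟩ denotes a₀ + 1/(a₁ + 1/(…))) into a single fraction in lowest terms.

Starting at the tail and folding back:
Start with 2.
1 + 1/(2/1) = 1 + 1/2 = 3/2
12 + 1/(3/2) = 12 + 2/3 = 38/3

38/3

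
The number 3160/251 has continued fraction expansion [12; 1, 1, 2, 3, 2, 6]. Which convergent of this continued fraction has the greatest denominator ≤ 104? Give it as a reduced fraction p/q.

List convergents until the denominator exceeds the bound:
a_0 = 12: 12/1  (≤ bound)
a_1 = 1: 13/1  (≤ bound)
a_2 = 1: 25/2  (≤ bound)
a_3 = 2: 63/5  (≤ bound)
a_4 = 3: 214/17  (≤ bound)
a_5 = 2: 491/39  (≤ bound)
a_6 = 6: 3160/251  (> 104, stop)

491/39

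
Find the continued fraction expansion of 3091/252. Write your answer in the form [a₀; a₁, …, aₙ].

3091 ÷ 252 → quotient 12, remainder 67
252 ÷ 67 → quotient 3, remainder 51
67 ÷ 51 → quotient 1, remainder 16
51 ÷ 16 → quotient 3, remainder 3
16 ÷ 3 → quotient 5, remainder 1
3 ÷ 1 → quotient 3, remainder 0

[12; 3, 1, 3, 5, 3]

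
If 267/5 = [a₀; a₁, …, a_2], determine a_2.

Repeatedly divide and take the remainder:
267 = 53·5 + 2, so a_0 = 53
5 = 2·2 + 1, so a_1 = 2
2 = 2·1 + 0, so a_2 = 2

2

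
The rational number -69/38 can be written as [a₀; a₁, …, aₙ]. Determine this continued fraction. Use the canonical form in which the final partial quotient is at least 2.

[-2; 5, 2, 3]

⌊-69/38⌋ = -2, remainder 7
⌊38/7⌋ = 5, remainder 3
⌊7/3⌋ = 2, remainder 1
⌊3/1⌋ = 3, remainder 0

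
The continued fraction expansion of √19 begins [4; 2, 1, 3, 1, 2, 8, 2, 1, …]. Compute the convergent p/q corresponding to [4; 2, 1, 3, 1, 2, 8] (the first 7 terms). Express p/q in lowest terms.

1421/326

Compute successive convergents:
a_0 = 4: 4/1
a_1 = 2: 9/2
a_2 = 1: 13/3
a_3 = 3: 48/11
a_4 = 1: 61/14
a_5 = 2: 170/39
a_6 = 8: 1421/326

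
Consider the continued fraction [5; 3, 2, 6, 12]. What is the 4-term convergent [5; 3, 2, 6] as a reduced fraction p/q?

Use the convergent recurrence hₖ = aₖ·hₖ₋₁ + hₖ₋₂ (and likewise for the denominators kₖ):
a_0 = 5: 5/1
a_1 = 3: 16/3
a_2 = 2: 37/7
a_3 = 6: 238/45

238/45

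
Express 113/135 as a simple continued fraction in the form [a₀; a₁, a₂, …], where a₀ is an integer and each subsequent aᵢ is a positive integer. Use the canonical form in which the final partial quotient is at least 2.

[0; 1, 5, 7, 3]

⌊113/135⌋ = 0, remainder 113
⌊135/113⌋ = 1, remainder 22
⌊113/22⌋ = 5, remainder 3
⌊22/3⌋ = 7, remainder 1
⌊3/1⌋ = 3, remainder 0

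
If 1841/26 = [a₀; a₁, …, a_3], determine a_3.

⌊1841/26⌋ = 70, remainder 21
⌊26/21⌋ = 1, remainder 5
⌊21/5⌋ = 4, remainder 1
⌊5/1⌋ = 5, remainder 0

5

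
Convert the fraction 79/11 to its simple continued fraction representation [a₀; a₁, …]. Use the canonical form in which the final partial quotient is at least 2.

[7; 5, 2]

Run the Euclidean algorithm, recording each quotient:
79 = 7·11 + 2, so a_0 = 7
11 = 5·2 + 1, so a_1 = 5
2 = 2·1 + 0, so a_2 = 2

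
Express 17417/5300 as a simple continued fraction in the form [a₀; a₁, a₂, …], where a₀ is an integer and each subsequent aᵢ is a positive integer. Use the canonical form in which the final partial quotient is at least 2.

⌊17417/5300⌋ = 3, remainder 1517
⌊5300/1517⌋ = 3, remainder 749
⌊1517/749⌋ = 2, remainder 19
⌊749/19⌋ = 39, remainder 8
⌊19/8⌋ = 2, remainder 3
⌊8/3⌋ = 2, remainder 2
⌊3/2⌋ = 1, remainder 1
⌊2/1⌋ = 2, remainder 0

[3; 3, 2, 39, 2, 2, 1, 2]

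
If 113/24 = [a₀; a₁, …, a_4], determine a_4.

3

113 = 4·24 + 17, so a_0 = 4
24 = 1·17 + 7, so a_1 = 1
17 = 2·7 + 3, so a_2 = 2
7 = 2·3 + 1, so a_3 = 2
3 = 3·1 + 0, so a_4 = 3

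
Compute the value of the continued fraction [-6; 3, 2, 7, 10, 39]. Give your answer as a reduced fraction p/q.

a_0 = -6: -6/1
a_1 = 3: -17/3
a_2 = 2: -40/7
a_3 = 7: -297/52
a_4 = 10: -3010/527
a_5 = 39: -117687/20605

-117687/20605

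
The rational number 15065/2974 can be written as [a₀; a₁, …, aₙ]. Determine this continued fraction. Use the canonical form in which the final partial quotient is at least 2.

[5; 15, 3, 1, 48]

15065 ÷ 2974 → quotient 5, remainder 195
2974 ÷ 195 → quotient 15, remainder 49
195 ÷ 49 → quotient 3, remainder 48
49 ÷ 48 → quotient 1, remainder 1
48 ÷ 1 → quotient 48, remainder 0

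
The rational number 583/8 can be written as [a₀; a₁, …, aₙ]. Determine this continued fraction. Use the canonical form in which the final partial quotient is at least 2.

[72; 1, 7]

Apply division with remainder until the remainder is 0:
⌊583/8⌋ = 72, remainder 7
⌊8/7⌋ = 1, remainder 1
⌊7/1⌋ = 7, remainder 0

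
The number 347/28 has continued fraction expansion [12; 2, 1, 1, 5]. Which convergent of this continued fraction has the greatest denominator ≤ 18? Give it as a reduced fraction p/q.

a_0 = 12: 12/1  (≤ bound)
a_1 = 2: 25/2  (≤ bound)
a_2 = 1: 37/3  (≤ bound)
a_3 = 1: 62/5  (≤ bound)
a_4 = 5: 347/28  (> 18, stop)

62/5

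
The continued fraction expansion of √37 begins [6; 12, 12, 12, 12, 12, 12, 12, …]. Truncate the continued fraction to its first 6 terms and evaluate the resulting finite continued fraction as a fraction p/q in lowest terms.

Start with 12.
12 + 1/(12/1) = 12 + 1/12 = 145/12
12 + 1/(145/12) = 12 + 12/145 = 1752/145
12 + 1/(1752/145) = 12 + 145/1752 = 21169/1752
12 + 1/(21169/1752) = 12 + 1752/21169 = 255780/21169
6 + 1/(255780/21169) = 6 + 21169/255780 = 1555849/255780

1555849/255780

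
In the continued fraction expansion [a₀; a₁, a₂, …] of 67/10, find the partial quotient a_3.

Repeatedly divide and take the remainder:
67 = 6·10 + 7, so a_0 = 6
10 = 1·7 + 3, so a_1 = 1
7 = 2·3 + 1, so a_2 = 2
3 = 3·1 + 0, so a_3 = 3

3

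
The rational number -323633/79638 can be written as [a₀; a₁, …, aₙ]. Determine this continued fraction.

-323633 ÷ 79638 → quotient -5, remainder 74557
79638 ÷ 74557 → quotient 1, remainder 5081
74557 ÷ 5081 → quotient 14, remainder 3423
5081 ÷ 3423 → quotient 1, remainder 1658
3423 ÷ 1658 → quotient 2, remainder 107
1658 ÷ 107 → quotient 15, remainder 53
107 ÷ 53 → quotient 2, remainder 1
53 ÷ 1 → quotient 53, remainder 0

[-5; 1, 14, 1, 2, 15, 2, 53]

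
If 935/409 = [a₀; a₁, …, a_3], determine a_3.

Apply division with remainder until the remainder is 0:
935 ÷ 409 → quotient 2, remainder 117
409 ÷ 117 → quotient 3, remainder 58
117 ÷ 58 → quotient 2, remainder 1
58 ÷ 1 → quotient 58, remainder 0

58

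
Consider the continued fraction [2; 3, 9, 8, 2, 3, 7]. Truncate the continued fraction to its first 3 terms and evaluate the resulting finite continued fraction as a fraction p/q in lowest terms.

65/28

Start with 9.
3 + 1/(9/1) = 3 + 1/9 = 28/9
2 + 1/(28/9) = 2 + 9/28 = 65/28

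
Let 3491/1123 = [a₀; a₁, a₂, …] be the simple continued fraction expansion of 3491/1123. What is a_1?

⌊3491/1123⌋ = 3, remainder 122
⌊1123/122⌋ = 9, remainder 25

9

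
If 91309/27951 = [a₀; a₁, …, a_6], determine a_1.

91309 ÷ 27951 → quotient 3, remainder 7456
27951 ÷ 7456 → quotient 3, remainder 5583

3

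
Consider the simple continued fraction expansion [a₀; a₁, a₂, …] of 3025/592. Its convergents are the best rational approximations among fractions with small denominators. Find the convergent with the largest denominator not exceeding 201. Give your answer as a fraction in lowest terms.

419/82

List convergents until the denominator exceeds the bound:
a_0 = 5: 5/1  (≤ bound)
a_1 = 9: 46/9  (≤ bound)
a_2 = 9: 419/82  (≤ bound)
a_3 = 3: 1303/255  (> 201, stop)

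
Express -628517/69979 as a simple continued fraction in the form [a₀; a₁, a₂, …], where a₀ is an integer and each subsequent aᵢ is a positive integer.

[-9; 54, 12, 1, 1, 3, 2, 6]

-628517 ÷ 69979 → quotient -9, remainder 1294
69979 ÷ 1294 → quotient 54, remainder 103
1294 ÷ 103 → quotient 12, remainder 58
103 ÷ 58 → quotient 1, remainder 45
58 ÷ 45 → quotient 1, remainder 13
45 ÷ 13 → quotient 3, remainder 6
13 ÷ 6 → quotient 2, remainder 1
6 ÷ 1 → quotient 6, remainder 0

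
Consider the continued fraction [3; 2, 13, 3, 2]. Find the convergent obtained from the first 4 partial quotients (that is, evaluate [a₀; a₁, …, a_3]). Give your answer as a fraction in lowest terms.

Start with 3.
13 + 1/(3/1) = 13 + 1/3 = 40/3
2 + 1/(40/3) = 2 + 3/40 = 83/40
3 + 1/(83/40) = 3 + 40/83 = 289/83

289/83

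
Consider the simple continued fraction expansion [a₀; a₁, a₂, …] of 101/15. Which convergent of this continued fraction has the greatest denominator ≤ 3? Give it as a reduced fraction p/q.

List convergents until the denominator exceeds the bound:
a_0 = 6: 6/1  (≤ bound)
a_1 = 1: 7/1  (≤ bound)
a_2 = 2: 20/3  (≤ bound)
a_3 = 1: 27/4  (> 3, stop)

20/3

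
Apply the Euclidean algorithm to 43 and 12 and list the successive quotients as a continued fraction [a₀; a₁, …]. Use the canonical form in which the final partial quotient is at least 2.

[3; 1, 1, 2, 2]

⌊43/12⌋ = 3, remainder 7
⌊12/7⌋ = 1, remainder 5
⌊7/5⌋ = 1, remainder 2
⌊5/2⌋ = 2, remainder 1
⌊2/1⌋ = 2, remainder 0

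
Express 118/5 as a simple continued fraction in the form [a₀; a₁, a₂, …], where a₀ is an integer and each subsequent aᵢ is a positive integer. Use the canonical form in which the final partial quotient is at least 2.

Run the Euclidean algorithm, recording each quotient:
118 = 23·5 + 3, so a_0 = 23
5 = 1·3 + 2, so a_1 = 1
3 = 1·2 + 1, so a_2 = 1
2 = 2·1 + 0, so a_3 = 2

[23; 1, 1, 2]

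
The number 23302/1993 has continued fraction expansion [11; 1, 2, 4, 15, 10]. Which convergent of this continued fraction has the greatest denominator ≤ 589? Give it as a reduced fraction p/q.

2315/198

a_0 = 11: 11/1  (≤ bound)
a_1 = 1: 12/1  (≤ bound)
a_2 = 2: 35/3  (≤ bound)
a_3 = 4: 152/13  (≤ bound)
a_4 = 15: 2315/198  (≤ bound)
a_5 = 10: 23302/1993  (> 589, stop)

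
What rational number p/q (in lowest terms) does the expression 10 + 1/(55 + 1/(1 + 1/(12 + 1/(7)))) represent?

Start with 7.
12 + 1/(7/1) = 12 + 1/7 = 85/7
1 + 1/(85/7) = 1 + 7/85 = 92/85
55 + 1/(92/85) = 55 + 85/92 = 5145/92
10 + 1/(5145/92) = 10 + 92/5145 = 51542/5145

51542/5145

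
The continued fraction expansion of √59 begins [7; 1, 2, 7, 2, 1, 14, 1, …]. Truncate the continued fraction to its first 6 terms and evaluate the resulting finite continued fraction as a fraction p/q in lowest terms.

530/69

a_0 = 7: 7/1
a_1 = 1: 8/1
a_2 = 2: 23/3
a_3 = 7: 169/22
a_4 = 2: 361/47
a_5 = 1: 530/69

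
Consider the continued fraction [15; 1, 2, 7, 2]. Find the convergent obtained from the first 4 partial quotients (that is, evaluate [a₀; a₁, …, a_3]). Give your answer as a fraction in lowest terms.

Start with 7.
2 + 1/(7/1) = 2 + 1/7 = 15/7
1 + 1/(15/7) = 1 + 7/15 = 22/15
15 + 1/(22/15) = 15 + 15/22 = 345/22

345/22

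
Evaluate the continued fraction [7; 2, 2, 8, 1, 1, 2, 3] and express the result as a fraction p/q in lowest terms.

Collapse the nested fraction from the inside out:
Start with 3.
2 + 1/(3/1) = 2 + 1/3 = 7/3
1 + 1/(7/3) = 1 + 3/7 = 10/7
1 + 1/(10/7) = 1 + 7/10 = 17/10
8 + 1/(17/10) = 8 + 10/17 = 146/17
2 + 1/(146/17) = 2 + 17/146 = 309/146
2 + 1/(309/146) = 2 + 146/309 = 764/309
7 + 1/(764/309) = 7 + 309/764 = 5657/764

5657/764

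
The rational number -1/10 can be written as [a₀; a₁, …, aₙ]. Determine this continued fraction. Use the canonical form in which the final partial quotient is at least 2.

[-1; 1, 9]

Run the Euclidean algorithm, recording each quotient:
⌊-1/10⌋ = -1, remainder 9
⌊10/9⌋ = 1, remainder 1
⌊9/1⌋ = 9, remainder 0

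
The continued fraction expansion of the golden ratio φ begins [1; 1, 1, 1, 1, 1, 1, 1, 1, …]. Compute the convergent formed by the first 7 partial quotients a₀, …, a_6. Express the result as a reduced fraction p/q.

Compute successive convergents:
a_0 = 1: 1/1
a_1 = 1: 2/1
a_2 = 1: 3/2
a_3 = 1: 5/3
a_4 = 1: 8/5
a_5 = 1: 13/8
a_6 = 1: 21/13

21/13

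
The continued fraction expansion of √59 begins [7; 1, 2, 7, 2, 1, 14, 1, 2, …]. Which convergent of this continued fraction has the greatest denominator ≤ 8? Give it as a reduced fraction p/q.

List convergents until the denominator exceeds the bound:
a_0 = 7: 7/1  (≤ bound)
a_1 = 1: 8/1  (≤ bound)
a_2 = 2: 23/3  (≤ bound)
a_3 = 7: 169/22  (> 8, stop)

23/3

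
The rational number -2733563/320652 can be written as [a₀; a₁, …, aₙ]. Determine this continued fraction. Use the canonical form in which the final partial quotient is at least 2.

[-9; 2, 9, 2, 42, 6, 15, 2]

-2733563 = -9·320652 + 152305, so a_0 = -9
320652 = 2·152305 + 16042, so a_1 = 2
152305 = 9·16042 + 7927, so a_2 = 9
16042 = 2·7927 + 188, so a_3 = 2
7927 = 42·188 + 31, so a_4 = 42
188 = 6·31 + 2, so a_5 = 6
31 = 15·2 + 1, so a_6 = 15
2 = 2·1 + 0, so a_7 = 2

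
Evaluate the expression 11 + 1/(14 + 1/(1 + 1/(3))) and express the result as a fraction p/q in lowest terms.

653/59

Start with 3.
1 + 1/(3/1) = 1 + 1/3 = 4/3
14 + 1/(4/3) = 14 + 3/4 = 59/4
11 + 1/(59/4) = 11 + 4/59 = 653/59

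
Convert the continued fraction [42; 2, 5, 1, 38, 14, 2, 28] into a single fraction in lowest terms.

17743382/417871

Starting at the tail and folding back:
Start with 28.
2 + 1/(28/1) = 2 + 1/28 = 57/28
14 + 1/(57/28) = 14 + 28/57 = 826/57
38 + 1/(826/57) = 38 + 57/826 = 31445/826
1 + 1/(31445/826) = 1 + 826/31445 = 32271/31445
5 + 1/(32271/31445) = 5 + 31445/32271 = 192800/32271
2 + 1/(192800/32271) = 2 + 32271/192800 = 417871/192800
42 + 1/(417871/192800) = 42 + 192800/417871 = 17743382/417871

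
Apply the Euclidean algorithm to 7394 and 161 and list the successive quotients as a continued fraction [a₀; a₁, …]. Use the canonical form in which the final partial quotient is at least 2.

⌊7394/161⌋ = 45, remainder 149
⌊161/149⌋ = 1, remainder 12
⌊149/12⌋ = 12, remainder 5
⌊12/5⌋ = 2, remainder 2
⌊5/2⌋ = 2, remainder 1
⌊2/1⌋ = 2, remainder 0

[45; 1, 12, 2, 2, 2]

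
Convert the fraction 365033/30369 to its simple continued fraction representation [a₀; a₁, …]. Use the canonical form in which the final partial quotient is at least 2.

[12; 50, 5, 11, 1, 9]

365033 ÷ 30369 → quotient 12, remainder 605
30369 ÷ 605 → quotient 50, remainder 119
605 ÷ 119 → quotient 5, remainder 10
119 ÷ 10 → quotient 11, remainder 9
10 ÷ 9 → quotient 1, remainder 1
9 ÷ 1 → quotient 9, remainder 0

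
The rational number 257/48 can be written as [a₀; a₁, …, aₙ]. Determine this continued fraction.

[5; 2, 1, 4, 1, 2]

257 = 5·48 + 17, so a_0 = 5
48 = 2·17 + 14, so a_1 = 2
17 = 1·14 + 3, so a_2 = 1
14 = 4·3 + 2, so a_3 = 4
3 = 1·2 + 1, so a_4 = 1
2 = 2·1 + 0, so a_5 = 2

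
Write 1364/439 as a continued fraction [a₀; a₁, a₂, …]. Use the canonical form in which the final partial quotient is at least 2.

⌊1364/439⌋ = 3, remainder 47
⌊439/47⌋ = 9, remainder 16
⌊47/16⌋ = 2, remainder 15
⌊16/15⌋ = 1, remainder 1
⌊15/1⌋ = 15, remainder 0

[3; 9, 2, 1, 15]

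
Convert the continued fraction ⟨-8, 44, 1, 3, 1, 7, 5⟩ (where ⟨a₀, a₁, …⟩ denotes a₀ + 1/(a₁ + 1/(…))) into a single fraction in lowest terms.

-71472/8959

Start with 5.
7 + 1/(5/1) = 7 + 1/5 = 36/5
1 + 1/(36/5) = 1 + 5/36 = 41/36
3 + 1/(41/36) = 3 + 36/41 = 159/41
1 + 1/(159/41) = 1 + 41/159 = 200/159
44 + 1/(200/159) = 44 + 159/200 = 8959/200
-8 + 1/(8959/200) = -8 + 200/8959 = -71472/8959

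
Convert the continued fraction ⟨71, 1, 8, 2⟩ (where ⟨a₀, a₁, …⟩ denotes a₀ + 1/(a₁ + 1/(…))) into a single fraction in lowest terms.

Collapse the nested fraction from the inside out:
Start with 2.
8 + 1/(2/1) = 8 + 1/2 = 17/2
1 + 1/(17/2) = 1 + 2/17 = 19/17
71 + 1/(19/17) = 71 + 17/19 = 1366/19

1366/19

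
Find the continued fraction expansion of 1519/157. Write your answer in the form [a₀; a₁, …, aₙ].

[9; 1, 2, 12, 1, 3]

⌊1519/157⌋ = 9, remainder 106
⌊157/106⌋ = 1, remainder 51
⌊106/51⌋ = 2, remainder 4
⌊51/4⌋ = 12, remainder 3
⌊4/3⌋ = 1, remainder 1
⌊3/1⌋ = 3, remainder 0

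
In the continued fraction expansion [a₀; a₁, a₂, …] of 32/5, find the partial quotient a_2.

Repeatedly divide and take the remainder:
⌊32/5⌋ = 6, remainder 2
⌊5/2⌋ = 2, remainder 1
⌊2/1⌋ = 2, remainder 0

2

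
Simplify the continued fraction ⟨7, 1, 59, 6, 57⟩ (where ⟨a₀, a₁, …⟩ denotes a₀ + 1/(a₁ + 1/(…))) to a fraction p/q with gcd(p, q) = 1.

164753/20637

Compute successive convergents:
a_0 = 7: 7/1
a_1 = 1: 8/1
a_2 = 59: 479/60
a_3 = 6: 2882/361
a_4 = 57: 164753/20637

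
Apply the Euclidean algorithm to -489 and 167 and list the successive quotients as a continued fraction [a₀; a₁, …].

[-3; 13, 1, 11]

-489 ÷ 167 → quotient -3, remainder 12
167 ÷ 12 → quotient 13, remainder 11
12 ÷ 11 → quotient 1, remainder 1
11 ÷ 1 → quotient 11, remainder 0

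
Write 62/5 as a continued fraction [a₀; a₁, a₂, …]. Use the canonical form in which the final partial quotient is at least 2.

[12; 2, 2]

Apply division with remainder until the remainder is 0:
62 = 12·5 + 2, so a_0 = 12
5 = 2·2 + 1, so a_1 = 2
2 = 2·1 + 0, so a_2 = 2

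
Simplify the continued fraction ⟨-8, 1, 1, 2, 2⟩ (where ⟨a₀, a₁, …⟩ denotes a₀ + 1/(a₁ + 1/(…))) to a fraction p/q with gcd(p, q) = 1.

Work from the innermost term outward:
Start with 2.
2 + 1/(2/1) = 2 + 1/2 = 5/2
1 + 1/(5/2) = 1 + 2/5 = 7/5
1 + 1/(7/5) = 1 + 5/7 = 12/7
-8 + 1/(12/7) = -8 + 7/12 = -89/12

-89/12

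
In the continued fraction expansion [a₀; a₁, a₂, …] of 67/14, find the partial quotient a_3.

1

67 ÷ 14 → quotient 4, remainder 11
14 ÷ 11 → quotient 1, remainder 3
11 ÷ 3 → quotient 3, remainder 2
3 ÷ 2 → quotient 1, remainder 1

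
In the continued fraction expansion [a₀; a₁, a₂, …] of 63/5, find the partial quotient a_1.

1

Repeatedly divide and take the remainder:
63 ÷ 5 → quotient 12, remainder 3
5 ÷ 3 → quotient 1, remainder 2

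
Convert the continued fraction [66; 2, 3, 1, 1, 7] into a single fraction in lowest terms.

a_0 = 66: 66/1
a_1 = 2: 133/2
a_2 = 3: 465/7
a_3 = 1: 598/9
a_4 = 1: 1063/16
a_5 = 7: 8039/121

8039/121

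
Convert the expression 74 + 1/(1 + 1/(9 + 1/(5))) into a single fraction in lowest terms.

Work from the innermost term outward:
Start with 5.
9 + 1/(5/1) = 9 + 1/5 = 46/5
1 + 1/(46/5) = 1 + 5/46 = 51/46
74 + 1/(51/46) = 74 + 46/51 = 3820/51

3820/51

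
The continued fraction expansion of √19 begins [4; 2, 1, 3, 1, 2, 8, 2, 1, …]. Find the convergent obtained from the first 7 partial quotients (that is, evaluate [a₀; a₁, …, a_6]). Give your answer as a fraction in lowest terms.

Use the convergent recurrence hₖ = aₖ·hₖ₋₁ + hₖ₋₂ (and likewise for the denominators kₖ):
a_0 = 4: 4/1
a_1 = 2: 9/2
a_2 = 1: 13/3
a_3 = 3: 48/11
a_4 = 1: 61/14
a_5 = 2: 170/39
a_6 = 8: 1421/326

1421/326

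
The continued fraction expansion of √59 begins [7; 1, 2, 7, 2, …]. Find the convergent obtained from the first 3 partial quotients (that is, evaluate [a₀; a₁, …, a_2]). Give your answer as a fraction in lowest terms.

23/3

Compute successive convergents:
a_0 = 7: 7/1
a_1 = 1: 8/1
a_2 = 2: 23/3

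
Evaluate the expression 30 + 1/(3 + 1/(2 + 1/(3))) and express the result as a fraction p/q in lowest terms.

727/24

Work from the innermost term outward:
Start with 3.
2 + 1/(3/1) = 2 + 1/3 = 7/3
3 + 1/(7/3) = 3 + 3/7 = 24/7
30 + 1/(24/7) = 30 + 7/24 = 727/24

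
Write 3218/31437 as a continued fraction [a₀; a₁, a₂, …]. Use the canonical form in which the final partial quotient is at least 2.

[0; 9, 1, 3, 3, 49, 5]

Repeatedly divide and take the remainder:
3218 ÷ 31437 → quotient 0, remainder 3218
31437 ÷ 3218 → quotient 9, remainder 2475
3218 ÷ 2475 → quotient 1, remainder 743
2475 ÷ 743 → quotient 3, remainder 246
743 ÷ 246 → quotient 3, remainder 5
246 ÷ 5 → quotient 49, remainder 1
5 ÷ 1 → quotient 5, remainder 0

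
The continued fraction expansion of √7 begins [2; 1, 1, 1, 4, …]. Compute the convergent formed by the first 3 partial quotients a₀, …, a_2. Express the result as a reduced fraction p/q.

5/2

Build up convergents one term at a time:
a_0 = 2: 2/1
a_1 = 1: 3/1
a_2 = 1: 5/2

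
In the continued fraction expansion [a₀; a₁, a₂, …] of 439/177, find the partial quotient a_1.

2

Run the Euclidean algorithm, recording each quotient:
⌊439/177⌋ = 2, remainder 85
⌊177/85⌋ = 2, remainder 7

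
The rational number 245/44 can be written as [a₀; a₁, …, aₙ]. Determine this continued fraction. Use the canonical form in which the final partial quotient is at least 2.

[5; 1, 1, 3, 6]

Repeatedly divide and take the remainder:
245 = 5·44 + 25, so a_0 = 5
44 = 1·25 + 19, so a_1 = 1
25 = 1·19 + 6, so a_2 = 1
19 = 3·6 + 1, so a_3 = 3
6 = 6·1 + 0, so a_4 = 6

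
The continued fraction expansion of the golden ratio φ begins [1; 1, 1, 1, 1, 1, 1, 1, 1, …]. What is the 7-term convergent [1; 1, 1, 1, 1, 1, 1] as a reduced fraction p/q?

21/13

Start with 1.
1 + 1/(1/1) = 1 + 1/1 = 2/1
1 + 1/(2/1) = 1 + 1/2 = 3/2
1 + 1/(3/2) = 1 + 2/3 = 5/3
1 + 1/(5/3) = 1 + 3/5 = 8/5
1 + 1/(8/5) = 1 + 5/8 = 13/8
1 + 1/(13/8) = 1 + 8/13 = 21/13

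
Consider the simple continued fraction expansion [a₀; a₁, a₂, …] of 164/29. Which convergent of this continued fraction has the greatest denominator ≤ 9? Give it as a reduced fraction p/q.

a_0 = 5: 5/1  (≤ bound)
a_1 = 1: 6/1  (≤ bound)
a_2 = 1: 11/2  (≤ bound)
a_3 = 1: 17/3  (≤ bound)
a_4 = 9: 164/29  (> 9, stop)

17/3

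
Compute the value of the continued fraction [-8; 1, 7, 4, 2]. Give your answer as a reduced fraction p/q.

-527/74

Start with 2.
4 + 1/(2/1) = 4 + 1/2 = 9/2
7 + 1/(9/2) = 7 + 2/9 = 65/9
1 + 1/(65/9) = 1 + 9/65 = 74/65
-8 + 1/(74/65) = -8 + 65/74 = -527/74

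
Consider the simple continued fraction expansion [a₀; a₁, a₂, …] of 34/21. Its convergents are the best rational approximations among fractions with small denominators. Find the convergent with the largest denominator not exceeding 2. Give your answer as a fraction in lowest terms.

a_0 = 1: 1/1  (≤ bound)
a_1 = 1: 2/1  (≤ bound)
a_2 = 1: 3/2  (≤ bound)
a_3 = 1: 5/3  (> 2, stop)

3/2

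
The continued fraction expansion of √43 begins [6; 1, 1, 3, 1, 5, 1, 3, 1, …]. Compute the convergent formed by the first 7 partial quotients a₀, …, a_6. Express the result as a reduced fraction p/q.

Start with 1.
5 + 1/(1/1) = 5 + 1/1 = 6/1
1 + 1/(6/1) = 1 + 1/6 = 7/6
3 + 1/(7/6) = 3 + 6/7 = 27/7
1 + 1/(27/7) = 1 + 7/27 = 34/27
1 + 1/(34/27) = 1 + 27/34 = 61/34
6 + 1/(61/34) = 6 + 34/61 = 400/61

400/61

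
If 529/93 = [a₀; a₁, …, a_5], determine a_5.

5

Repeatedly divide and take the remainder:
529 = 5·93 + 64, so a_0 = 5
93 = 1·64 + 29, so a_1 = 1
64 = 2·29 + 6, so a_2 = 2
29 = 4·6 + 5, so a_3 = 4
6 = 1·5 + 1, so a_4 = 1
5 = 5·1 + 0, so a_5 = 5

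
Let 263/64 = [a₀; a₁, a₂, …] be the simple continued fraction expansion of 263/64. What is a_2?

263 = 4·64 + 7, so a_0 = 4
64 = 9·7 + 1, so a_1 = 9
7 = 7·1 + 0, so a_2 = 7

7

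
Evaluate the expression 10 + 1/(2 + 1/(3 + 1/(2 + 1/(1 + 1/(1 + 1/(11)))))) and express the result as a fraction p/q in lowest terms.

4717/452

Build up convergents one term at a time:
a_0 = 10: 10/1
a_1 = 2: 21/2
a_2 = 3: 73/7
a_3 = 2: 167/16
a_4 = 1: 240/23
a_5 = 1: 407/39
a_6 = 11: 4717/452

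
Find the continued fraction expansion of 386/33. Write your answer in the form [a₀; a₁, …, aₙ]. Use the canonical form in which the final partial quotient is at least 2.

[11; 1, 2, 3, 3]

Run the Euclidean algorithm, recording each quotient:
386 = 11·33 + 23, so a_0 = 11
33 = 1·23 + 10, so a_1 = 1
23 = 2·10 + 3, so a_2 = 2
10 = 3·3 + 1, so a_3 = 3
3 = 3·1 + 0, so a_4 = 3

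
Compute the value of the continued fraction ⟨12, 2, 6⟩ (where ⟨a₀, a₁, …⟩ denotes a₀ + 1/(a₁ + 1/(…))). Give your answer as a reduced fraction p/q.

162/13

Build up convergents one term at a time:
a_0 = 12: 12/1
a_1 = 2: 25/2
a_2 = 6: 162/13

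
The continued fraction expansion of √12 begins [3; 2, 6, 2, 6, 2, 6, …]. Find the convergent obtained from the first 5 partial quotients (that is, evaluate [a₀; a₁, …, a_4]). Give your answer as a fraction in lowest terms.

627/181

a_0 = 3: 3/1
a_1 = 2: 7/2
a_2 = 6: 45/13
a_3 = 2: 97/28
a_4 = 6: 627/181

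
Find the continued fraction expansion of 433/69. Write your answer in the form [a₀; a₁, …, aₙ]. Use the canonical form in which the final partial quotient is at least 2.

Repeatedly divide and take the remainder:
433 = 6·69 + 19, so a_0 = 6
69 = 3·19 + 12, so a_1 = 3
19 = 1·12 + 7, so a_2 = 1
12 = 1·7 + 5, so a_3 = 1
7 = 1·5 + 2, so a_4 = 1
5 = 2·2 + 1, so a_5 = 2
2 = 2·1 + 0, so a_6 = 2

[6; 3, 1, 1, 1, 2, 2]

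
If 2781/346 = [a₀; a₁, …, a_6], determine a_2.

Repeatedly divide and take the remainder:
⌊2781/346⌋ = 8, remainder 13
⌊346/13⌋ = 26, remainder 8
⌊13/8⌋ = 1, remainder 5

1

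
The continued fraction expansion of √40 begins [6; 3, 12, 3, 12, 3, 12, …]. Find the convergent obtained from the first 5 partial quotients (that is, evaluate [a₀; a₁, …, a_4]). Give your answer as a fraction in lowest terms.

8886/1405

Use the convergent recurrence hₖ = aₖ·hₖ₋₁ + hₖ₋₂ (and likewise for the denominators kₖ):
a_0 = 6: 6/1
a_1 = 3: 19/3
a_2 = 12: 234/37
a_3 = 3: 721/114
a_4 = 12: 8886/1405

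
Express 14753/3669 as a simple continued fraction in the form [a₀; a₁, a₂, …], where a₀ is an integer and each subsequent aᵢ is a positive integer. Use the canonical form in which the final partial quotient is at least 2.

[4; 47, 1, 1, 1, 5, 1, 3]

⌊14753/3669⌋ = 4, remainder 77
⌊3669/77⌋ = 47, remainder 50
⌊77/50⌋ = 1, remainder 27
⌊50/27⌋ = 1, remainder 23
⌊27/23⌋ = 1, remainder 4
⌊23/4⌋ = 5, remainder 3
⌊4/3⌋ = 1, remainder 1
⌊3/1⌋ = 3, remainder 0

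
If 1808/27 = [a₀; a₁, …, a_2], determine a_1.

⌊1808/27⌋ = 66, remainder 26
⌊27/26⌋ = 1, remainder 1

1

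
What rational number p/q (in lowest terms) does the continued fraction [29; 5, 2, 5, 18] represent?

31839/1091

a_0 = 29: 29/1
a_1 = 5: 146/5
a_2 = 2: 321/11
a_3 = 5: 1751/60
a_4 = 18: 31839/1091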